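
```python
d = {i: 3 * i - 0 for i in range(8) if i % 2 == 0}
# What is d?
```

{0: 0, 2: 6, 4: 12, 6: 18}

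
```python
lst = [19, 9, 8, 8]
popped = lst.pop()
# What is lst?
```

[19, 9, 8]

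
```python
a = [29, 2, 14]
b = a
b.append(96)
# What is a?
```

After line 1: a = [29, 2, 14]
After line 2 (b = a is an alias, same object): a = [29, 2, 14], b = [29, 2, 14]
After line 3 (b.append mutates the shared list): a = [29, 2, 14, 96], b = [29, 2, 14, 96]

[29, 2, 14, 96]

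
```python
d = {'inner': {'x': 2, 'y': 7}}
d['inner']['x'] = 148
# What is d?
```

After line 1: d = {'inner': {'x': 2, 'y': 7}}
After line 2 (inner x overwritten): d = {'inner': {'x': 148, 'y': 7}}

{'inner': {'x': 148, 'y': 7}}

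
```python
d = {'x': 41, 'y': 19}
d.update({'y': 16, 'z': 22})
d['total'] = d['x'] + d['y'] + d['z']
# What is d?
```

After line 1: d = {'x': 41, 'y': 19}
After line 2 (y overwritten, z added): d = {'x': 41, 'y': 16, 'z': 22}
After line 3 (total = 41 + 16 + 22 = 79): d = {'x': 41, 'y': 16, 'z': 22, 'total': 79}

{'x': 41, 'y': 16, 'z': 22, 'total': 79}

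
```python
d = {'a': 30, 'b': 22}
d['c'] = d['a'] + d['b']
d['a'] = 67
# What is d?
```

After line 1: d = {'a': 30, 'b': 22}
After line 2 (d['c'] = 30 + 22): d = {'a': 30, 'b': 22, 'c': 52}
After line 3: d = {'a': 67, 'b': 22, 'c': 52}

{'a': 67, 'b': 22, 'c': 52}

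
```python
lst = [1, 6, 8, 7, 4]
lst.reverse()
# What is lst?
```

[4, 7, 8, 6, 1]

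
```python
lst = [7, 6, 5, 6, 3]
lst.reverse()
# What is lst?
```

[3, 6, 5, 6, 7]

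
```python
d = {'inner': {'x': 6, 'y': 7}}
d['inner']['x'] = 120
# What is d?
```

After line 1: d = {'inner': {'x': 6, 'y': 7}}
After line 2 (inner x overwritten): d = {'inner': {'x': 120, 'y': 7}}

{'inner': {'x': 120, 'y': 7}}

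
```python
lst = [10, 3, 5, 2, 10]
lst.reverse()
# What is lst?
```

[10, 2, 5, 3, 10]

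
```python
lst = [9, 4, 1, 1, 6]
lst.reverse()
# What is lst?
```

[6, 1, 1, 4, 9]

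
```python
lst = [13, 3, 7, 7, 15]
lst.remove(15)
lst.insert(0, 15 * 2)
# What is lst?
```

After line 1: lst = [13, 3, 7, 7, 15]
After line 2 (remove first 15): lst = [13, 3, 7, 7]
After line 3 (insert 30 at index 0): lst = [30, 13, 3, 7, 7]

[30, 13, 3, 7, 7]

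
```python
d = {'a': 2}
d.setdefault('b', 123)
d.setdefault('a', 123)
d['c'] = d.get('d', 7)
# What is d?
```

After line 1: d = {'a': 2}
After line 2 (setdefault adds 'b'=123): d = {'a': 2, 'b': 123}
After line 3 (setdefault 'a' no-op, already exists): d = {'a': 2, 'b': 123}
After line 4 (get('d', 7) returns default since 'd' not in d): d = {'a': 2, 'b': 123, 'c': 7}

{'a': 2, 'b': 123, 'c': 7}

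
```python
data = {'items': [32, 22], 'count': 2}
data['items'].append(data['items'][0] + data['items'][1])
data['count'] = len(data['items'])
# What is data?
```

After line 1: data = {'items': [32, 22], 'count': 2}
After line 2 (append 32 + 22 = 54): data = {'items': [32, 22, 54], 'count': 2}
After line 3 (count = len(items) = 3): data = {'items': [32, 22, 54], 'count': 3}

{'items': [32, 22, 54], 'count': 3}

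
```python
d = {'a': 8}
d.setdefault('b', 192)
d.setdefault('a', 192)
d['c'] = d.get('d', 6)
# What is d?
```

After line 1: d = {'a': 8}
After line 2 (setdefault adds 'b'=192): d = {'a': 8, 'b': 192}
After line 3 (setdefault 'a' no-op, already exists): d = {'a': 8, 'b': 192}
After line 4 (get('d', 6) returns default since 'd' not in d): d = {'a': 8, 'b': 192, 'c': 6}

{'a': 8, 'b': 192, 'c': 6}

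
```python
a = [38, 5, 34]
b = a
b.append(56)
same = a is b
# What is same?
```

After line 1: a = [38, 5, 34]
After line 2 (b = a is an alias, same object): a = [38, 5, 34], b = [38, 5, 34]
After line 3 (b.append mutates the shared list): a = [38, 5, 34, 56], b = [38, 5, 34, 56]
After line 4 (same = a is b; same object -> True): same = True

True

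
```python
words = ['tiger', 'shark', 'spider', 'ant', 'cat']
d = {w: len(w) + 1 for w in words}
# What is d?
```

{'tiger': 6, 'shark': 6, 'spider': 7, 'ant': 4, 'cat': 4}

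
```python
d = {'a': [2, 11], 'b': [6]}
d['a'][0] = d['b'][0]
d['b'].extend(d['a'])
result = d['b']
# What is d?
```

After line 1: d = {'a': [2, 11], 'b': [6]}
After line 2 (a[0] = b[0] = 6): d = {'a': [6, 11], 'b': [6]}
After line 3 (b.extend(a) appends [6, 11]): d = {'a': [6, 11], 'b': [6, 6, 11]}
After line 4: result = d['b'] = [6, 6, 11]

{'a': [6, 11], 'b': [6, 6, 11]}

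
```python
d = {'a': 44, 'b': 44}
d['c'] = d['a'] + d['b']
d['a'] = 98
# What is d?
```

After line 1: d = {'a': 44, 'b': 44}
After line 2 (d['c'] = 44 + 44): d = {'a': 44, 'b': 44, 'c': 88}
After line 3: d = {'a': 98, 'b': 44, 'c': 88}

{'a': 98, 'b': 44, 'c': 88}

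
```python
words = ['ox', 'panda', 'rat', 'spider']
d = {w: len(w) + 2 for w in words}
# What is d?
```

{'ox': 4, 'panda': 7, 'rat': 5, 'spider': 8}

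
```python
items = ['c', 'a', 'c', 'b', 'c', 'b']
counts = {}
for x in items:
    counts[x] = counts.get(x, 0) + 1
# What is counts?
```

Initial: counts = {}, items = ['c', 'a', 'c', 'b', 'c', 'b']
See 'c': counts = {'c': 1}
See 'a': counts = {'c': 1, 'a': 1}
See 'c': counts = {'c': 2, 'a': 1}
See 'b': counts = {'c': 2, 'a': 1, 'b': 1}
See 'c': counts = {'c': 3, 'a': 1, 'b': 1}
See 'b': counts = {'c': 3, 'a': 1, 'b': 2}

{'c': 3, 'a': 1, 'b': 2}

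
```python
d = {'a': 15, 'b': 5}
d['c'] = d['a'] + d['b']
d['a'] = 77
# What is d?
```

After line 1: d = {'a': 15, 'b': 5}
After line 2 (d['c'] = 15 + 5): d = {'a': 15, 'b': 5, 'c': 20}
After line 3: d = {'a': 77, 'b': 5, 'c': 20}

{'a': 77, 'b': 5, 'c': 20}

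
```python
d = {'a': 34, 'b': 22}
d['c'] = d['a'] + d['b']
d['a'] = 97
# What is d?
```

After line 1: d = {'a': 34, 'b': 22}
After line 2 (d['c'] = 34 + 22): d = {'a': 34, 'b': 22, 'c': 56}
After line 3: d = {'a': 97, 'b': 22, 'c': 56}

{'a': 97, 'b': 22, 'c': 56}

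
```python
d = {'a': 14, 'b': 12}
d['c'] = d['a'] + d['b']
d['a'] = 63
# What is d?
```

After line 1: d = {'a': 14, 'b': 12}
After line 2 (d['c'] = 14 + 12): d = {'a': 14, 'b': 12, 'c': 26}
After line 3: d = {'a': 63, 'b': 12, 'c': 26}

{'a': 63, 'b': 12, 'c': 26}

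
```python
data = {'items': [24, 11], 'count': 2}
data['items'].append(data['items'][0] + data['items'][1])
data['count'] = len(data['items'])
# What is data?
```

After line 1: data = {'items': [24, 11], 'count': 2}
After line 2 (append 24 + 11 = 35): data = {'items': [24, 11, 35], 'count': 2}
After line 3 (count = len(items) = 3): data = {'items': [24, 11, 35], 'count': 3}

{'items': [24, 11, 35], 'count': 3}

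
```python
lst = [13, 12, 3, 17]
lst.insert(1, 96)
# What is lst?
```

[13, 96, 12, 3, 17]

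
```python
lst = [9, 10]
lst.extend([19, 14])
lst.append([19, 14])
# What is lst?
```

After line 1: lst = [9, 10]
After line 2 (extend unpacks [19, 14]): lst = [9, 10, 19, 14]
After line 3 (append adds [19, 14] as single element): lst = [9, 10, 19, 14, [19, 14]]

[9, 10, 19, 14, [19, 14]]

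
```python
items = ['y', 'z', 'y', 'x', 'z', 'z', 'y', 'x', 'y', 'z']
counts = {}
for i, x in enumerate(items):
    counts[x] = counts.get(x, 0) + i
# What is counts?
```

Initial: counts = {}, items = ['y', 'z', 'y', 'x', 'z', 'z', 'y', 'x', 'y', 'z']
i=0, x='y': counts = {'y': 0}
i=1, x='z': counts = {'y': 0, 'z': 1}
i=2, x='y': counts = {'y': 2, 'z': 1}
i=3, x='x': counts = {'y': 2, 'z': 1, 'x': 3}
i=4, x='z': counts = {'y': 2, 'z': 5, 'x': 3}
i=5, x='z': counts = {'y': 2, 'z': 10, 'x': 3}
i=6, x='y': counts = {'y': 8, 'z': 10, 'x': 3}
i=7, x='x': counts = {'y': 8, 'z': 10, 'x': 10}
i=8, x='y': counts = {'y': 16, 'z': 10, 'x': 10}
i=9, x='z': counts = {'y': 16, 'z': 19, 'x': 10}

{'y': 16, 'z': 19, 'x': 10}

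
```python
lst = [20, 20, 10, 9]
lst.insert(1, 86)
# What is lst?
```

[20, 86, 20, 10, 9]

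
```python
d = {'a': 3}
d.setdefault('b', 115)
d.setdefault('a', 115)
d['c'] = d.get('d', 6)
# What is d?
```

After line 1: d = {'a': 3}
After line 2 (setdefault adds 'b'=115): d = {'a': 3, 'b': 115}
After line 3 (setdefault 'a' no-op, already exists): d = {'a': 3, 'b': 115}
After line 4 (get('d', 6) returns default since 'd' not in d): d = {'a': 3, 'b': 115, 'c': 6}

{'a': 3, 'b': 115, 'c': 6}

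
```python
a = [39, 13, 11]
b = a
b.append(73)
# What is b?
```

After line 1: a = [39, 13, 11]
After line 2 (b = a is an alias, same object): a = [39, 13, 11], b = [39, 13, 11]
After line 3 (b.append mutates the shared list): a = [39, 13, 11, 73], b = [39, 13, 11, 73]

[39, 13, 11, 73]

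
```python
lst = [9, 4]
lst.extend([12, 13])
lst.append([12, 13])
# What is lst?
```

After line 1: lst = [9, 4]
After line 2 (extend unpacks [12, 13]): lst = [9, 4, 12, 13]
After line 3 (append adds [12, 13] as single element): lst = [9, 4, 12, 13, [12, 13]]

[9, 4, 12, 13, [12, 13]]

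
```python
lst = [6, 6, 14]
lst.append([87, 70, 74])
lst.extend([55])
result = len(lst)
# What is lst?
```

After line 1: lst = [6, 6, 14]
After line 2 (append adds [87, 70, 74] as single element): lst = [6, 6, 14, [87, 70, 74]]
After line 3 (extend unpacks [55], adds 55): lst = [6, 6, 14, [87, 70, 74], 55]
After line 4: result = len(lst) = 5

[6, 6, 14, [87, 70, 74], 55]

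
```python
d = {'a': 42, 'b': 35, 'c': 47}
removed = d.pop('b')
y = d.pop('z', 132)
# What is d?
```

After line 1: d = {'a': 42, 'b': 35, 'c': 47}
After line 2 (pop 'b' returns 35): d = {'a': 42, 'c': 47}, removed = 35
After line 3 (pop 'z' missing, returns default 132): d = {'a': 42, 'c': 47}, y = 132

{'a': 42, 'c': 47}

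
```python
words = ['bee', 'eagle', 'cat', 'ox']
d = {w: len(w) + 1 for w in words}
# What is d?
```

{'bee': 4, 'eagle': 6, 'cat': 4, 'ox': 3}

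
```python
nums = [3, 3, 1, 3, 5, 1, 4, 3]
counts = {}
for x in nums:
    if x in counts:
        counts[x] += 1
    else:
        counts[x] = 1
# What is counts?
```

Initial: counts = {}, nums = [3, 3, 1, 3, 5, 1, 4, 3]
See 3: counts = {3: 1}
See 3: counts = {3: 2}
See 1: counts = {3: 2, 1: 1}
See 3: counts = {3: 3, 1: 1}
See 5: counts = {3: 3, 1: 1, 5: 1}
See 1: counts = {3: 3, 1: 2, 5: 1}
See 4: counts = {3: 3, 1: 2, 5: 1, 4: 1}
See 3: counts = {3: 4, 1: 2, 5: 1, 4: 1}

{3: 4, 1: 2, 5: 1, 4: 1}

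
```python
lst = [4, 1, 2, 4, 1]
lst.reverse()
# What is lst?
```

[1, 4, 2, 1, 4]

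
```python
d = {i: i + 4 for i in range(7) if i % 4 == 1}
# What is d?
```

{1: 5, 5: 9}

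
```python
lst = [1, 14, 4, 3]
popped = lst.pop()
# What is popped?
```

3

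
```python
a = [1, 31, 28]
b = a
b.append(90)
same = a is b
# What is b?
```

After line 1: a = [1, 31, 28]
After line 2 (b = a is an alias, same object): a = [1, 31, 28], b = [1, 31, 28]
After line 3 (b.append mutates the shared list): a = [1, 31, 28, 90], b = [1, 31, 28, 90]
After line 4 (same = a is b; same object -> True): same = True

[1, 31, 28, 90]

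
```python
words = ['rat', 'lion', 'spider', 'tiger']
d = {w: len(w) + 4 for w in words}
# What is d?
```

{'rat': 7, 'lion': 8, 'spider': 10, 'tiger': 9}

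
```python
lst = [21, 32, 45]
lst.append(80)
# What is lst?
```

[21, 32, 45, 80]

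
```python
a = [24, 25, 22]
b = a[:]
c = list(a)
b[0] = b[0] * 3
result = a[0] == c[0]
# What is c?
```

After line 1: a = [24, 25, 22]
After line 2 (b = a[:], copy): a = [24, 25, 22], b = [24, 25, 22]
After line 3 (c = list(a) is a copy, new object): c = [24, 25, 22]
After line 4 (b[0] = 24 * 3 = 72; only b mutates (copy)): a = [24, 25, 22], b = [72, 25, 22], c = [24, 25, 22]
After line 5 (a[0] = 24, c[0] = 24; result = True)

[24, 25, 22]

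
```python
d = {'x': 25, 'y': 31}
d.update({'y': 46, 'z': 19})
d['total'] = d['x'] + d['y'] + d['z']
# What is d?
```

After line 1: d = {'x': 25, 'y': 31}
After line 2 (y overwritten, z added): d = {'x': 25, 'y': 46, 'z': 19}
After line 3 (total = 25 + 46 + 19 = 90): d = {'x': 25, 'y': 46, 'z': 19, 'total': 90}

{'x': 25, 'y': 46, 'z': 19, 'total': 90}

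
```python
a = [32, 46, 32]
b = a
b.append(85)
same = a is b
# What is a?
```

After line 1: a = [32, 46, 32]
After line 2 (b = a is an alias, same object): a = [32, 46, 32], b = [32, 46, 32]
After line 3 (b.append mutates the shared list): a = [32, 46, 32, 85], b = [32, 46, 32, 85]
After line 4 (same = a is b; same object -> True): same = True

[32, 46, 32, 85]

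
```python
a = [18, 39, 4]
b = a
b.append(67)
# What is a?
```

After line 1: a = [18, 39, 4]
After line 2 (b = a is an alias, same object): a = [18, 39, 4], b = [18, 39, 4]
After line 3 (b.append mutates the shared list): a = [18, 39, 4, 67], b = [18, 39, 4, 67]

[18, 39, 4, 67]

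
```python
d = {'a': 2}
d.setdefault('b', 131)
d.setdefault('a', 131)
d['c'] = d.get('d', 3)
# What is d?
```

After line 1: d = {'a': 2}
After line 2 (setdefault adds 'b'=131): d = {'a': 2, 'b': 131}
After line 3 (setdefault 'a' no-op, already exists): d = {'a': 2, 'b': 131}
After line 4 (get('d', 3) returns default since 'd' not in d): d = {'a': 2, 'b': 131, 'c': 3}

{'a': 2, 'b': 131, 'c': 3}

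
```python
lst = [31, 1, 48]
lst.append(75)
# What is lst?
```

[31, 1, 48, 75]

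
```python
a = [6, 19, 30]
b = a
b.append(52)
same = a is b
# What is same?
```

After line 1: a = [6, 19, 30]
After line 2 (b = a is an alias, same object): a = [6, 19, 30], b = [6, 19, 30]
After line 3 (b.append mutates the shared list): a = [6, 19, 30, 52], b = [6, 19, 30, 52]
After line 4 (same = a is b; same object -> True): same = True

True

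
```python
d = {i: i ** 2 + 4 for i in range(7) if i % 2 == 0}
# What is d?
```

{0: 4, 2: 8, 4: 20, 6: 40}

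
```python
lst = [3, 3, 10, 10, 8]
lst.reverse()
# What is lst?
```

[8, 10, 10, 3, 3]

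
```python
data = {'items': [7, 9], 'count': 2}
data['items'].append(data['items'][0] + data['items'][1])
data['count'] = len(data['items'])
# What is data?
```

After line 1: data = {'items': [7, 9], 'count': 2}
After line 2 (append 7 + 9 = 16): data = {'items': [7, 9, 16], 'count': 2}
After line 3 (count = len(items) = 3): data = {'items': [7, 9, 16], 'count': 3}

{'items': [7, 9, 16], 'count': 3}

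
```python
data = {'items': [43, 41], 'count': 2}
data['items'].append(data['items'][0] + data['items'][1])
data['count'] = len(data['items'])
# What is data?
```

After line 1: data = {'items': [43, 41], 'count': 2}
After line 2 (append 43 + 41 = 84): data = {'items': [43, 41, 84], 'count': 2}
After line 3 (count = len(items) = 3): data = {'items': [43, 41, 84], 'count': 3}

{'items': [43, 41, 84], 'count': 3}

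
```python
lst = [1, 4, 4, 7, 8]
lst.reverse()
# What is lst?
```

[8, 7, 4, 4, 1]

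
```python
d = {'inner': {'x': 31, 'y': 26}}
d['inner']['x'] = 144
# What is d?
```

After line 1: d = {'inner': {'x': 31, 'y': 26}}
After line 2 (inner x overwritten): d = {'inner': {'x': 144, 'y': 26}}

{'inner': {'x': 144, 'y': 26}}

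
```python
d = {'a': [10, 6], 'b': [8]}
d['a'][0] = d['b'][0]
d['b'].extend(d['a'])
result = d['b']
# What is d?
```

After line 1: d = {'a': [10, 6], 'b': [8]}
After line 2 (a[0] = b[0] = 8): d = {'a': [8, 6], 'b': [8]}
After line 3 (b.extend(a) appends [8, 6]): d = {'a': [8, 6], 'b': [8, 8, 6]}
After line 4: result = d['b'] = [8, 8, 6]

{'a': [8, 6], 'b': [8, 8, 6]}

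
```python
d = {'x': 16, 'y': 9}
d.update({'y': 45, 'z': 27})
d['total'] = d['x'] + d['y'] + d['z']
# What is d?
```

After line 1: d = {'x': 16, 'y': 9}
After line 2 (y overwritten, z added): d = {'x': 16, 'y': 45, 'z': 27}
After line 3 (total = 16 + 45 + 27 = 88): d = {'x': 16, 'y': 45, 'z': 27, 'total': 88}

{'x': 16, 'y': 45, 'z': 27, 'total': 88}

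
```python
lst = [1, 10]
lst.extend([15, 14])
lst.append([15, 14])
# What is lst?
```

After line 1: lst = [1, 10]
After line 2 (extend unpacks [15, 14]): lst = [1, 10, 15, 14]
After line 3 (append adds [15, 14] as single element): lst = [1, 10, 15, 14, [15, 14]]

[1, 10, 15, 14, [15, 14]]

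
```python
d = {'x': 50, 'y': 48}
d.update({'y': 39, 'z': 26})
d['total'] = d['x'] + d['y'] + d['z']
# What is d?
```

After line 1: d = {'x': 50, 'y': 48}
After line 2 (y overwritten, z added): d = {'x': 50, 'y': 39, 'z': 26}
After line 3 (total = 50 + 39 + 26 = 115): d = {'x': 50, 'y': 39, 'z': 26, 'total': 115}

{'x': 50, 'y': 39, 'z': 26, 'total': 115}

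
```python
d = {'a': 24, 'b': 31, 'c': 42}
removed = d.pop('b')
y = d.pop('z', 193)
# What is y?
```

After line 1: d = {'a': 24, 'b': 31, 'c': 42}
After line 2 (pop 'b' returns 31): d = {'a': 24, 'c': 42}, removed = 31
After line 3 (pop 'z' missing, returns default 193): d = {'a': 24, 'c': 42}, y = 193

193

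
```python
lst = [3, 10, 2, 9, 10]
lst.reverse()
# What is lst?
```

[10, 9, 2, 10, 3]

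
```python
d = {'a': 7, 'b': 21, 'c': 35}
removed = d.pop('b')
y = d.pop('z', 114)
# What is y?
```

After line 1: d = {'a': 7, 'b': 21, 'c': 35}
After line 2 (pop 'b' returns 21): d = {'a': 7, 'c': 35}, removed = 21
After line 3 (pop 'z' missing, returns default 114): d = {'a': 7, 'c': 35}, y = 114

114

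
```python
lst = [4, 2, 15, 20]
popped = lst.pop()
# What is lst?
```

[4, 2, 15]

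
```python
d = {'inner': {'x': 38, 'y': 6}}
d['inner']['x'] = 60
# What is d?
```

After line 1: d = {'inner': {'x': 38, 'y': 6}}
After line 2 (inner x overwritten): d = {'inner': {'x': 60, 'y': 6}}

{'inner': {'x': 60, 'y': 6}}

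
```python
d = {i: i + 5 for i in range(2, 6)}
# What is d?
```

{2: 7, 3: 8, 4: 9, 5: 10}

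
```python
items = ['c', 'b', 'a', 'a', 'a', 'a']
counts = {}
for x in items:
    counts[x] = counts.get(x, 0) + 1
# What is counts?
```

Initial: counts = {}, items = ['c', 'b', 'a', 'a', 'a', 'a']
See 'c': counts = {'c': 1}
See 'b': counts = {'c': 1, 'b': 1}
See 'a': counts = {'c': 1, 'b': 1, 'a': 1}
See 'a': counts = {'c': 1, 'b': 1, 'a': 2}
See 'a': counts = {'c': 1, 'b': 1, 'a': 3}
See 'a': counts = {'c': 1, 'b': 1, 'a': 4}

{'c': 1, 'b': 1, 'a': 4}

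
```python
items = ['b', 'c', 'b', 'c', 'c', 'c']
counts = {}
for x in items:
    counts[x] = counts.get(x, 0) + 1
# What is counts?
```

Initial: counts = {}, items = ['b', 'c', 'b', 'c', 'c', 'c']
See 'b': counts = {'b': 1}
See 'c': counts = {'b': 1, 'c': 1}
See 'b': counts = {'b': 2, 'c': 1}
See 'c': counts = {'b': 2, 'c': 2}
See 'c': counts = {'b': 2, 'c': 3}
See 'c': counts = {'b': 2, 'c': 4}

{'b': 2, 'c': 4}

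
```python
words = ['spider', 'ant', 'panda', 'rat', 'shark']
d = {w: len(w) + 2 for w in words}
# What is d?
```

{'spider': 8, 'ant': 5, 'panda': 7, 'rat': 5, 'shark': 7}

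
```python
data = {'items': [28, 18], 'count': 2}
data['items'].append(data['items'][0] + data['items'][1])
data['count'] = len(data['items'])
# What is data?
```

After line 1: data = {'items': [28, 18], 'count': 2}
After line 2 (append 28 + 18 = 46): data = {'items': [28, 18, 46], 'count': 2}
After line 3 (count = len(items) = 3): data = {'items': [28, 18, 46], 'count': 3}

{'items': [28, 18, 46], 'count': 3}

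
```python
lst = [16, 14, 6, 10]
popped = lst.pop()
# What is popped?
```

10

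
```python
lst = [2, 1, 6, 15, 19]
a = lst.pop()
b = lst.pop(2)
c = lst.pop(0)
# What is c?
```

After line 1: lst = [2, 1, 6, 15, 19]
After line 2 (pop() -> a = 19): lst = [2, 1, 6, 15]
After line 3 (pop(2) -> b = 6): lst = [2, 1, 15]
After line 4 (pop(0) -> c = 2): lst = [1, 15]

2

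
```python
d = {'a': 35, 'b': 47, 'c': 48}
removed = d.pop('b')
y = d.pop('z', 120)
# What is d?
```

After line 1: d = {'a': 35, 'b': 47, 'c': 48}
After line 2 (pop 'b' returns 47): d = {'a': 35, 'c': 48}, removed = 47
After line 3 (pop 'z' missing, returns default 120): d = {'a': 35, 'c': 48}, y = 120

{'a': 35, 'c': 48}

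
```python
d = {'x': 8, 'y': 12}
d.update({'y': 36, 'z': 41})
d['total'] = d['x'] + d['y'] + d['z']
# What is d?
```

After line 1: d = {'x': 8, 'y': 12}
After line 2 (y overwritten, z added): d = {'x': 8, 'y': 36, 'z': 41}
After line 3 (total = 8 + 36 + 41 = 85): d = {'x': 8, 'y': 36, 'z': 41, 'total': 85}

{'x': 8, 'y': 36, 'z': 41, 'total': 85}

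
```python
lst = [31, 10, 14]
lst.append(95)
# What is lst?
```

[31, 10, 14, 95]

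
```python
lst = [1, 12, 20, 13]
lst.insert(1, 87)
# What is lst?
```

[1, 87, 12, 20, 13]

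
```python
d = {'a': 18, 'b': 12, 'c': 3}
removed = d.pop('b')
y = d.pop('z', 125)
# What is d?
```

After line 1: d = {'a': 18, 'b': 12, 'c': 3}
After line 2 (pop 'b' returns 12): d = {'a': 18, 'c': 3}, removed = 12
After line 3 (pop 'z' missing, returns default 125): d = {'a': 18, 'c': 3}, y = 125

{'a': 18, 'c': 3}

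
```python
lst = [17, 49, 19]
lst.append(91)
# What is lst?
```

[17, 49, 19, 91]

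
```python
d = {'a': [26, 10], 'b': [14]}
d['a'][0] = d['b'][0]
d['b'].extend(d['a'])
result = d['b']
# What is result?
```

After line 1: d = {'a': [26, 10], 'b': [14]}
After line 2 (a[0] = b[0] = 14): d = {'a': [14, 10], 'b': [14]}
After line 3 (b.extend(a) appends [14, 10]): d = {'a': [14, 10], 'b': [14, 14, 10]}
After line 4: result = d['b'] = [14, 14, 10]

[14, 14, 10]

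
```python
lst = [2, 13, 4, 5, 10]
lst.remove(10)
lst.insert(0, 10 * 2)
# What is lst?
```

After line 1: lst = [2, 13, 4, 5, 10]
After line 2 (remove first 10): lst = [2, 13, 4, 5]
After line 3 (insert 20 at index 0): lst = [20, 2, 13, 4, 5]

[20, 2, 13, 4, 5]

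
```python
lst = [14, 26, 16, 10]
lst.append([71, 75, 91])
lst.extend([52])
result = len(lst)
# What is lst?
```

After line 1: lst = [14, 26, 16, 10]
After line 2 (append adds [71, 75, 91] as single element): lst = [14, 26, 16, 10, [71, 75, 91]]
After line 3 (extend unpacks [52], adds 52): lst = [14, 26, 16, 10, [71, 75, 91], 52]
After line 4: result = len(lst) = 6

[14, 26, 16, 10, [71, 75, 91], 52]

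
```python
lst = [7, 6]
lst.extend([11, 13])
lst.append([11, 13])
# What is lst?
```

After line 1: lst = [7, 6]
After line 2 (extend unpacks [11, 13]): lst = [7, 6, 11, 13]
After line 3 (append adds [11, 13] as single element): lst = [7, 6, 11, 13, [11, 13]]

[7, 6, 11, 13, [11, 13]]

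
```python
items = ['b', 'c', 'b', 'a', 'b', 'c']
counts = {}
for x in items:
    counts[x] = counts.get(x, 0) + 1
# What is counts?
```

Initial: counts = {}, items = ['b', 'c', 'b', 'a', 'b', 'c']
See 'b': counts = {'b': 1}
See 'c': counts = {'b': 1, 'c': 1}
See 'b': counts = {'b': 2, 'c': 1}
See 'a': counts = {'b': 2, 'c': 1, 'a': 1}
See 'b': counts = {'b': 3, 'c': 1, 'a': 1}
See 'c': counts = {'b': 3, 'c': 2, 'a': 1}

{'b': 3, 'c': 2, 'a': 1}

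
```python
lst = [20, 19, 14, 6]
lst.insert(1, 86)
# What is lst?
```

[20, 86, 19, 14, 6]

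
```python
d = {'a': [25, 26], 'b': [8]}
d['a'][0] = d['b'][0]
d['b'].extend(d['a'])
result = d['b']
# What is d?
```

After line 1: d = {'a': [25, 26], 'b': [8]}
After line 2 (a[0] = b[0] = 8): d = {'a': [8, 26], 'b': [8]}
After line 3 (b.extend(a) appends [8, 26]): d = {'a': [8, 26], 'b': [8, 8, 26]}
After line 4: result = d['b'] = [8, 8, 26]

{'a': [8, 26], 'b': [8, 8, 26]}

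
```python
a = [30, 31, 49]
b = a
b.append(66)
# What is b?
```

After line 1: a = [30, 31, 49]
After line 2 (b = a is an alias, same object): a = [30, 31, 49], b = [30, 31, 49]
After line 3 (b.append mutates the shared list): a = [30, 31, 49, 66], b = [30, 31, 49, 66]

[30, 31, 49, 66]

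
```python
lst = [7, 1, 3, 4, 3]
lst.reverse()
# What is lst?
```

[3, 4, 3, 1, 7]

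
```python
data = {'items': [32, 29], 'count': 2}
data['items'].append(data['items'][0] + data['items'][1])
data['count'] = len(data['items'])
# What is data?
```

After line 1: data = {'items': [32, 29], 'count': 2}
After line 2 (append 32 + 29 = 61): data = {'items': [32, 29, 61], 'count': 2}
After line 3 (count = len(items) = 3): data = {'items': [32, 29, 61], 'count': 3}

{'items': [32, 29, 61], 'count': 3}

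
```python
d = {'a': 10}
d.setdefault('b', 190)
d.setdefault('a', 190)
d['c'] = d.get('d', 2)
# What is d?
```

After line 1: d = {'a': 10}
After line 2 (setdefault adds 'b'=190): d = {'a': 10, 'b': 190}
After line 3 (setdefault 'a' no-op, already exists): d = {'a': 10, 'b': 190}
After line 4 (get('d', 2) returns default since 'd' not in d): d = {'a': 10, 'b': 190, 'c': 2}

{'a': 10, 'b': 190, 'c': 2}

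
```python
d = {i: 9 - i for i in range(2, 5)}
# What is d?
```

{2: 7, 3: 6, 4: 5}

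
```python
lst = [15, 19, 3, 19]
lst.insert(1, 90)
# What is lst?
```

[15, 90, 19, 3, 19]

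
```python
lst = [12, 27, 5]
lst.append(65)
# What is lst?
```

[12, 27, 5, 65]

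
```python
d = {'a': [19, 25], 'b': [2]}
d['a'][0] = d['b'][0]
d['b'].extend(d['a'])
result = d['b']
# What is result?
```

After line 1: d = {'a': [19, 25], 'b': [2]}
After line 2 (a[0] = b[0] = 2): d = {'a': [2, 25], 'b': [2]}
After line 3 (b.extend(a) appends [2, 25]): d = {'a': [2, 25], 'b': [2, 2, 25]}
After line 4: result = d['b'] = [2, 2, 25]

[2, 2, 25]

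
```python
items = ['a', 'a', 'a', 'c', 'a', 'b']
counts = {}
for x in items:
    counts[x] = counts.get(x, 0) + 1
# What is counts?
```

Initial: counts = {}, items = ['a', 'a', 'a', 'c', 'a', 'b']
See 'a': counts = {'a': 1}
See 'a': counts = {'a': 2}
See 'a': counts = {'a': 3}
See 'c': counts = {'a': 3, 'c': 1}
See 'a': counts = {'a': 4, 'c': 1}
See 'b': counts = {'a': 4, 'c': 1, 'b': 1}

{'a': 4, 'c': 1, 'b': 1}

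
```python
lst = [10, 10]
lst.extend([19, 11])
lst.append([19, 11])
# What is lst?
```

After line 1: lst = [10, 10]
After line 2 (extend unpacks [19, 11]): lst = [10, 10, 19, 11]
After line 3 (append adds [19, 11] as single element): lst = [10, 10, 19, 11, [19, 11]]

[10, 10, 19, 11, [19, 11]]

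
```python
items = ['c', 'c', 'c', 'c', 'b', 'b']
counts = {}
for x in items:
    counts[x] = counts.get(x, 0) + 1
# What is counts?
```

Initial: counts = {}, items = ['c', 'c', 'c', 'c', 'b', 'b']
See 'c': counts = {'c': 1}
See 'c': counts = {'c': 2}
See 'c': counts = {'c': 3}
See 'c': counts = {'c': 4}
See 'b': counts = {'c': 4, 'b': 1}
See 'b': counts = {'c': 4, 'b': 2}

{'c': 4, 'b': 2}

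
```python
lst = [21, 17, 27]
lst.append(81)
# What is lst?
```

[21, 17, 27, 81]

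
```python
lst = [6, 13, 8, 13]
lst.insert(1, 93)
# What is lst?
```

[6, 93, 13, 8, 13]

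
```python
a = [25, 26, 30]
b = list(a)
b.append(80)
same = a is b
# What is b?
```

After line 1: a = [25, 26, 30]
After line 2 (b = list(a) is a shallow copy, new object): a = [25, 26, 30], b = [25, 26, 30]
After line 3 (append only mutates b): a = [25, 26, 30], b = [25, 26, 30, 80]
After line 4 (same = a is b; different objects -> False): same = False

[25, 26, 30, 80]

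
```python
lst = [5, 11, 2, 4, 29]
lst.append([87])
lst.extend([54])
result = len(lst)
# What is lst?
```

After line 1: lst = [5, 11, 2, 4, 29]
After line 2 (append adds [87] as single element): lst = [5, 11, 2, 4, 29, [87]]
After line 3 (extend unpacks [54], adds 54): lst = [5, 11, 2, 4, 29, [87], 54]
After line 4: result = len(lst) = 7

[5, 11, 2, 4, 29, [87], 54]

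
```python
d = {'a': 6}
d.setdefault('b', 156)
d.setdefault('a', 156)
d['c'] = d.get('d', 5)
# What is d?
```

After line 1: d = {'a': 6}
After line 2 (setdefault adds 'b'=156): d = {'a': 6, 'b': 156}
After line 3 (setdefault 'a' no-op, already exists): d = {'a': 6, 'b': 156}
After line 4 (get('d', 5) returns default since 'd' not in d): d = {'a': 6, 'b': 156, 'c': 5}

{'a': 6, 'b': 156, 'c': 5}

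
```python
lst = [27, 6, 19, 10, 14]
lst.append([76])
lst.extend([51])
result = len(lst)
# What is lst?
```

After line 1: lst = [27, 6, 19, 10, 14]
After line 2 (append adds [76] as single element): lst = [27, 6, 19, 10, 14, [76]]
After line 3 (extend unpacks [51], adds 51): lst = [27, 6, 19, 10, 14, [76], 51]
After line 4: result = len(lst) = 7

[27, 6, 19, 10, 14, [76], 51]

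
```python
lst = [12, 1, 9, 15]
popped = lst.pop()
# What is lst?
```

[12, 1, 9]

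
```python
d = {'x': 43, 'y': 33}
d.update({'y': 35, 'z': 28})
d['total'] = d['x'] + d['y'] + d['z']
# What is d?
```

After line 1: d = {'x': 43, 'y': 33}
After line 2 (y overwritten, z added): d = {'x': 43, 'y': 35, 'z': 28}
After line 3 (total = 43 + 35 + 28 = 106): d = {'x': 43, 'y': 35, 'z': 28, 'total': 106}

{'x': 43, 'y': 35, 'z': 28, 'total': 106}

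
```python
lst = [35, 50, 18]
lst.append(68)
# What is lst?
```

[35, 50, 18, 68]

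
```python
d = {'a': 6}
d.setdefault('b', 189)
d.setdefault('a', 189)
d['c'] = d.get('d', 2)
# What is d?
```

After line 1: d = {'a': 6}
After line 2 (setdefault adds 'b'=189): d = {'a': 6, 'b': 189}
After line 3 (setdefault 'a' no-op, already exists): d = {'a': 6, 'b': 189}
After line 4 (get('d', 2) returns default since 'd' not in d): d = {'a': 6, 'b': 189, 'c': 2}

{'a': 6, 'b': 189, 'c': 2}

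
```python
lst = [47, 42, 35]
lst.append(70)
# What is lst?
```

[47, 42, 35, 70]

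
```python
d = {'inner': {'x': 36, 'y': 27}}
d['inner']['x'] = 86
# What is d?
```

After line 1: d = {'inner': {'x': 36, 'y': 27}}
After line 2 (inner x overwritten): d = {'inner': {'x': 86, 'y': 27}}

{'inner': {'x': 86, 'y': 27}}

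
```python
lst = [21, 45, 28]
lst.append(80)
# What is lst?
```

[21, 45, 28, 80]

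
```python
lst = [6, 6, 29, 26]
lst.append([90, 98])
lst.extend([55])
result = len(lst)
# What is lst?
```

After line 1: lst = [6, 6, 29, 26]
After line 2 (append adds [90, 98] as single element): lst = [6, 6, 29, 26, [90, 98]]
After line 3 (extend unpacks [55], adds 55): lst = [6, 6, 29, 26, [90, 98], 55]
After line 4: result = len(lst) = 6

[6, 6, 29, 26, [90, 98], 55]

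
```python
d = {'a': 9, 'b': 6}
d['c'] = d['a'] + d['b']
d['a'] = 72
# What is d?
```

After line 1: d = {'a': 9, 'b': 6}
After line 2 (d['c'] = 9 + 6): d = {'a': 9, 'b': 6, 'c': 15}
After line 3: d = {'a': 72, 'b': 6, 'c': 15}

{'a': 72, 'b': 6, 'c': 15}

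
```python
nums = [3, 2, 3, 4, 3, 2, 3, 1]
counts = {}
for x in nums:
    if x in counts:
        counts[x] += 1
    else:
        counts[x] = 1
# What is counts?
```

Initial: counts = {}, nums = [3, 2, 3, 4, 3, 2, 3, 1]
See 3: counts = {3: 1}
See 2: counts = {3: 1, 2: 1}
See 3: counts = {3: 2, 2: 1}
See 4: counts = {3: 2, 2: 1, 4: 1}
See 3: counts = {3: 3, 2: 1, 4: 1}
See 2: counts = {3: 3, 2: 2, 4: 1}
See 3: counts = {3: 4, 2: 2, 4: 1}
See 1: counts = {3: 4, 2: 2, 4: 1, 1: 1}

{3: 4, 2: 2, 4: 1, 1: 1}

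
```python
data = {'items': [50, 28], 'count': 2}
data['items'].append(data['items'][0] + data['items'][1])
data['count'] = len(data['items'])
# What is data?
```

After line 1: data = {'items': [50, 28], 'count': 2}
After line 2 (append 50 + 28 = 78): data = {'items': [50, 28, 78], 'count': 2}
After line 3 (count = len(items) = 3): data = {'items': [50, 28, 78], 'count': 3}

{'items': [50, 28, 78], 'count': 3}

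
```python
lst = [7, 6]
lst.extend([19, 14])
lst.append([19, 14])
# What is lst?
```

After line 1: lst = [7, 6]
After line 2 (extend unpacks [19, 14]): lst = [7, 6, 19, 14]
After line 3 (append adds [19, 14] as single element): lst = [7, 6, 19, 14, [19, 14]]

[7, 6, 19, 14, [19, 14]]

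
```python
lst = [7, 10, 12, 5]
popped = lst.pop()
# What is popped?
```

5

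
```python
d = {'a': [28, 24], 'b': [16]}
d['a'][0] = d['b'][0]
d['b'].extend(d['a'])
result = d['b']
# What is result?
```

After line 1: d = {'a': [28, 24], 'b': [16]}
After line 2 (a[0] = b[0] = 16): d = {'a': [16, 24], 'b': [16]}
After line 3 (b.extend(a) appends [16, 24]): d = {'a': [16, 24], 'b': [16, 16, 24]}
After line 4: result = d['b'] = [16, 16, 24]

[16, 16, 24]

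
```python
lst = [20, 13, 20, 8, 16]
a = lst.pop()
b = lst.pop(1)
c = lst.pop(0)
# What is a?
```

After line 1: lst = [20, 13, 20, 8, 16]
After line 2 (pop() -> a = 16): lst = [20, 13, 20, 8]
After line 3 (pop(1) -> b = 13): lst = [20, 20, 8]
After line 4 (pop(0) -> c = 20): lst = [20, 8]

16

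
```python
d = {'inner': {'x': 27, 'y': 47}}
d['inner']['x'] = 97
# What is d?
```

After line 1: d = {'inner': {'x': 27, 'y': 47}}
After line 2 (inner x overwritten): d = {'inner': {'x': 97, 'y': 47}}

{'inner': {'x': 97, 'y': 47}}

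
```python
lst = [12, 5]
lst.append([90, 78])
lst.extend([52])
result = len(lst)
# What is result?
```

After line 1: lst = [12, 5]
After line 2 (append adds [90, 78] as single element): lst = [12, 5, [90, 78]]
After line 3 (extend unpacks [52], adds 52): lst = [12, 5, [90, 78], 52]
After line 4: result = len(lst) = 4

4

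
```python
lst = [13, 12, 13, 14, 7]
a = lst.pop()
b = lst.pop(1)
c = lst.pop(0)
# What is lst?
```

After line 1: lst = [13, 12, 13, 14, 7]
After line 2 (pop() -> a = 7): lst = [13, 12, 13, 14]
After line 3 (pop(1) -> b = 12): lst = [13, 13, 14]
After line 4 (pop(0) -> c = 13): lst = [13, 14]

[13, 14]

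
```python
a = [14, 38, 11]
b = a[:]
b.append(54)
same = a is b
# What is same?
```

After line 1: a = [14, 38, 11]
After line 2 (b = a[:] is a shallow copy, new object): a = [14, 38, 11], b = [14, 38, 11]
After line 3 (append only mutates b): a = [14, 38, 11], b = [14, 38, 11, 54]
After line 4 (same = a is b; different objects -> False): same = False

False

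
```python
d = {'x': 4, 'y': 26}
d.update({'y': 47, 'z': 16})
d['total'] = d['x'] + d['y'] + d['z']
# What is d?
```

After line 1: d = {'x': 4, 'y': 26}
After line 2 (y overwritten, z added): d = {'x': 4, 'y': 47, 'z': 16}
After line 3 (total = 4 + 47 + 16 = 67): d = {'x': 4, 'y': 47, 'z': 16, 'total': 67}

{'x': 4, 'y': 47, 'z': 16, 'total': 67}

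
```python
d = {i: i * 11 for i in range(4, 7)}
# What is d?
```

{4: 44, 5: 55, 6: 66}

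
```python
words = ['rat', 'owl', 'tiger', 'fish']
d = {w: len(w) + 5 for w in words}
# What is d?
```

{'rat': 8, 'owl': 8, 'tiger': 10, 'fish': 9}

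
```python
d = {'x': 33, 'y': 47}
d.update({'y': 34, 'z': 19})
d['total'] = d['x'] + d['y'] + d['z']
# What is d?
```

After line 1: d = {'x': 33, 'y': 47}
After line 2 (y overwritten, z added): d = {'x': 33, 'y': 34, 'z': 19}
After line 3 (total = 33 + 34 + 19 = 86): d = {'x': 33, 'y': 34, 'z': 19, 'total': 86}

{'x': 33, 'y': 34, 'z': 19, 'total': 86}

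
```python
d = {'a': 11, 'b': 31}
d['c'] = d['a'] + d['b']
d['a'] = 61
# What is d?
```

After line 1: d = {'a': 11, 'b': 31}
After line 2 (d['c'] = 11 + 31): d = {'a': 11, 'b': 31, 'c': 42}
After line 3: d = {'a': 61, 'b': 31, 'c': 42}

{'a': 61, 'b': 31, 'c': 42}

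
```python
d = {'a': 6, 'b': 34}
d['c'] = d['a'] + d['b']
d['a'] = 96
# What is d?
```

After line 1: d = {'a': 6, 'b': 34}
After line 2 (d['c'] = 6 + 34): d = {'a': 6, 'b': 34, 'c': 40}
After line 3: d = {'a': 96, 'b': 34, 'c': 40}

{'a': 96, 'b': 34, 'c': 40}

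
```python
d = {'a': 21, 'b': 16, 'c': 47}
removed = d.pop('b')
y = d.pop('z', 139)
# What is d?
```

After line 1: d = {'a': 21, 'b': 16, 'c': 47}
After line 2 (pop 'b' returns 16): d = {'a': 21, 'c': 47}, removed = 16
After line 3 (pop 'z' missing, returns default 139): d = {'a': 21, 'c': 47}, y = 139

{'a': 21, 'c': 47}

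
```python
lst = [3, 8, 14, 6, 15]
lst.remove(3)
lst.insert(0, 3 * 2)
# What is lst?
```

After line 1: lst = [3, 8, 14, 6, 15]
After line 2 (remove first 3): lst = [8, 14, 6, 15]
After line 3 (insert 6 at index 0): lst = [6, 8, 14, 6, 15]

[6, 8, 14, 6, 15]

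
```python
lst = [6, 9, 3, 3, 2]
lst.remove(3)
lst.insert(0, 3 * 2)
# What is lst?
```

After line 1: lst = [6, 9, 3, 3, 2]
After line 2 (remove first 3): lst = [6, 9, 3, 2]
After line 3 (insert 6 at index 0): lst = [6, 6, 9, 3, 2]

[6, 6, 9, 3, 2]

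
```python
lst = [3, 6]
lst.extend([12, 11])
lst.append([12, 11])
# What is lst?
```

After line 1: lst = [3, 6]
After line 2 (extend unpacks [12, 11]): lst = [3, 6, 12, 11]
After line 3 (append adds [12, 11] as single element): lst = [3, 6, 12, 11, [12, 11]]

[3, 6, 12, 11, [12, 11]]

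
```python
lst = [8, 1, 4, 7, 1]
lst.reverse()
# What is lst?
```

[1, 7, 4, 1, 8]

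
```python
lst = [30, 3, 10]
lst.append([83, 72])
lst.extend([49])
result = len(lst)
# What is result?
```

After line 1: lst = [30, 3, 10]
After line 2 (append adds [83, 72] as single element): lst = [30, 3, 10, [83, 72]]
After line 3 (extend unpacks [49], adds 49): lst = [30, 3, 10, [83, 72], 49]
After line 4: result = len(lst) = 5

5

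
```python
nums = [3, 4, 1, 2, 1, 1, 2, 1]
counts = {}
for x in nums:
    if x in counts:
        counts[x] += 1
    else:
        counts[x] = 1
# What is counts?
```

Initial: counts = {}, nums = [3, 4, 1, 2, 1, 1, 2, 1]
See 3: counts = {3: 1}
See 4: counts = {3: 1, 4: 1}
See 1: counts = {3: 1, 4: 1, 1: 1}
See 2: counts = {3: 1, 4: 1, 1: 1, 2: 1}
See 1: counts = {3: 1, 4: 1, 1: 2, 2: 1}
See 1: counts = {3: 1, 4: 1, 1: 3, 2: 1}
See 2: counts = {3: 1, 4: 1, 1: 3, 2: 2}
See 1: counts = {3: 1, 4: 1, 1: 4, 2: 2}

{3: 1, 4: 1, 1: 4, 2: 2}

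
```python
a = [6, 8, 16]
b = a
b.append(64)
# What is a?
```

After line 1: a = [6, 8, 16]
After line 2 (b = a is an alias, same object): a = [6, 8, 16], b = [6, 8, 16]
After line 3 (b.append mutates the shared list): a = [6, 8, 16, 64], b = [6, 8, 16, 64]

[6, 8, 16, 64]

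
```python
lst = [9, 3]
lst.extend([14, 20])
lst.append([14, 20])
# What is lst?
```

After line 1: lst = [9, 3]
After line 2 (extend unpacks [14, 20]): lst = [9, 3, 14, 20]
After line 3 (append adds [14, 20] as single element): lst = [9, 3, 14, 20, [14, 20]]

[9, 3, 14, 20, [14, 20]]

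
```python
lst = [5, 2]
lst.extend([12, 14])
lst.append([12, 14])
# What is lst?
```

After line 1: lst = [5, 2]
After line 2 (extend unpacks [12, 14]): lst = [5, 2, 12, 14]
After line 3 (append adds [12, 14] as single element): lst = [5, 2, 12, 14, [12, 14]]

[5, 2, 12, 14, [12, 14]]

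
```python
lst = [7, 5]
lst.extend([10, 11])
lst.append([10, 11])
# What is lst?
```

After line 1: lst = [7, 5]
After line 2 (extend unpacks [10, 11]): lst = [7, 5, 10, 11]
After line 3 (append adds [10, 11] as single element): lst = [7, 5, 10, 11, [10, 11]]

[7, 5, 10, 11, [10, 11]]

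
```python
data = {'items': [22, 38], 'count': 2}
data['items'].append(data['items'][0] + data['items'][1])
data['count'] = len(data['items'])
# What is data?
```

After line 1: data = {'items': [22, 38], 'count': 2}
After line 2 (append 22 + 38 = 60): data = {'items': [22, 38, 60], 'count': 2}
After line 3 (count = len(items) = 3): data = {'items': [22, 38, 60], 'count': 3}

{'items': [22, 38, 60], 'count': 3}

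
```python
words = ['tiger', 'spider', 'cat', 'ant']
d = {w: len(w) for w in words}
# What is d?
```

{'tiger': 5, 'spider': 6, 'cat': 3, 'ant': 3}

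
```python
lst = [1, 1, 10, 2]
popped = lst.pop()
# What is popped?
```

2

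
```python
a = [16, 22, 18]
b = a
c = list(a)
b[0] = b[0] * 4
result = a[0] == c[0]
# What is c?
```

After line 1: a = [16, 22, 18]
After line 2 (b = a, alias): a = [16, 22, 18], b = [16, 22, 18]
After line 3 (c = list(a) is a copy, new object): c = [16, 22, 18]
After line 4 (b[0] = 16 * 4 = 64; mutates shared a/b): a = b = [64, 22, 18], c = [16, 22, 18]
After line 5 (a[0] = 64, c[0] = 16; result = False)

[16, 22, 18]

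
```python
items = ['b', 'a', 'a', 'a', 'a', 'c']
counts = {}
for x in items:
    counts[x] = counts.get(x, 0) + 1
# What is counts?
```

Initial: counts = {}, items = ['b', 'a', 'a', 'a', 'a', 'c']
See 'b': counts = {'b': 1}
See 'a': counts = {'b': 1, 'a': 1}
See 'a': counts = {'b': 1, 'a': 2}
See 'a': counts = {'b': 1, 'a': 3}
See 'a': counts = {'b': 1, 'a': 4}
See 'c': counts = {'b': 1, 'a': 4, 'c': 1}

{'b': 1, 'a': 4, 'c': 1}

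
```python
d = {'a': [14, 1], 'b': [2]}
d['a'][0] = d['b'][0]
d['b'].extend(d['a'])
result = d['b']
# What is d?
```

After line 1: d = {'a': [14, 1], 'b': [2]}
After line 2 (a[0] = b[0] = 2): d = {'a': [2, 1], 'b': [2]}
After line 3 (b.extend(a) appends [2, 1]): d = {'a': [2, 1], 'b': [2, 2, 1]}
After line 4: result = d['b'] = [2, 2, 1]

{'a': [2, 1], 'b': [2, 2, 1]}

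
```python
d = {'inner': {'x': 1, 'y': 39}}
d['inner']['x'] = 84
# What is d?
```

After line 1: d = {'inner': {'x': 1, 'y': 39}}
After line 2 (inner x overwritten): d = {'inner': {'x': 84, 'y': 39}}

{'inner': {'x': 84, 'y': 39}}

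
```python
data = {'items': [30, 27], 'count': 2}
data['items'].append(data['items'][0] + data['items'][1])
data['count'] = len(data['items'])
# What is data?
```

After line 1: data = {'items': [30, 27], 'count': 2}
After line 2 (append 30 + 27 = 57): data = {'items': [30, 27, 57], 'count': 2}
After line 3 (count = len(items) = 3): data = {'items': [30, 27, 57], 'count': 3}

{'items': [30, 27, 57], 'count': 3}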